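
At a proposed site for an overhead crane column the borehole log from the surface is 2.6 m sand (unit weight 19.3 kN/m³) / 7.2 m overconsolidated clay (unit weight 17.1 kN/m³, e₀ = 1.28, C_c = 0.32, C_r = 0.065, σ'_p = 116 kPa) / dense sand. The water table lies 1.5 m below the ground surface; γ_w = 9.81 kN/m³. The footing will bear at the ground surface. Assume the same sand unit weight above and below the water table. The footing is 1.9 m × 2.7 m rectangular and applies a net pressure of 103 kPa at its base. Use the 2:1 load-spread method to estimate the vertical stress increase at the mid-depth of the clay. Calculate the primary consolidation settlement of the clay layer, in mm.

Mid-depth of clay below the ground surface: z = 2.6 + 7.2/2 = 6.2 m.
Total vertical stress at mid-clay: σ_v = 19.3×2.6 + 17.1×3.6 = 111.74 kPa.
Pore pressure: u = 9.81×(6.2 − 1.5) = 46.107 kPa.
Initial effective stress: σ'_0 = σ_v − u = 111.74 − 46.107 = 65.633 kPa.
Stress increase at mid-clay by the 2:1 spreading method:
Δσ = qBL/((B+z)(L+z)) = 103×1.9×2.7/((1.9+6.2)(2.7+6.2)) = 7.3296 kPa
Final effective stress: σ'_f = 65.633 + 7.3296 = 72.963 kPa.
σ'_f = 72.963 ≤ σ'_p = 116 kPa, so the clay remains overconsolidated and only the recompression index applies:
S_c = C_r·H/(1+e₀)·log₁₀(σ'_f/σ'_0) = 0.065×7.2/2.28×log₁₀(72.963/65.633)
    = 0.20526 × 0.04598 = 0.009438 m

S_c ≈ 9.44 mm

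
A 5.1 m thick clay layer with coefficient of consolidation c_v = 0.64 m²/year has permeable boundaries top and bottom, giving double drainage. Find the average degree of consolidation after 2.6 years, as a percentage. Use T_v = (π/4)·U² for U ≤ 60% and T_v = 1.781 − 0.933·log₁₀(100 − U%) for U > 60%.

Drainage path length: H_d = H/2 = 2.55 m (double drainage).
T_v = c_v·t/H_d² = 0.64×2.6/2.55² = 0.2559.
T_v = 0.2559 corresponds to the U ≤ 60% branch:
U = √(4T_v/π) = 0.5708

U ≈ 57.1 %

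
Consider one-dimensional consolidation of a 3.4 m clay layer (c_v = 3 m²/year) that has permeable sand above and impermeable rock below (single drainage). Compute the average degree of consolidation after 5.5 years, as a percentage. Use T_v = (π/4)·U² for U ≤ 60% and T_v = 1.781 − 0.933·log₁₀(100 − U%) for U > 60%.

U ≈ 97.6 %

Drainage path length: H_d = H = 3.4 m (single drainage).
T_v = c_v·t/H_d² = 3×5.5/3.4² = 1.4273.
T_v = 1.4273 corresponds to the U > 60% branch:
U = 1 − 10^((1.781 − T_v)/0.933)/100 = 0.9761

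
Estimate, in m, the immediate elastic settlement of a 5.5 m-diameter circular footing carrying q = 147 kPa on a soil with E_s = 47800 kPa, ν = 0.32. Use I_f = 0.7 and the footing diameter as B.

S_e ≈ 0.0106 m

Immediate (elastic) settlement: S_e = q·B·(1−ν²)/E_s · I_f.
S_e = 147 × 5.5 × (1 − 0.32²) / 47800 × 0.7
    = 147 × 5.5 × 0.8976 / 47800 × 0.7
    = 0.01063 m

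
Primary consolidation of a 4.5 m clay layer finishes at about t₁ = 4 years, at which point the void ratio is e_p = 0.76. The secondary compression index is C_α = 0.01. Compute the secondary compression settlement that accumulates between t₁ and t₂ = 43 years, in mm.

Secondary compression: S_s = C_α·H/(1+e_p)·log₁₀(t₂/t₁)
S_s = 0.01×4.5/(1+0.76)×log₁₀(43/4)
    = 0.02557 × 1.031 = 0.02637 m

S_s ≈ 26.4 mm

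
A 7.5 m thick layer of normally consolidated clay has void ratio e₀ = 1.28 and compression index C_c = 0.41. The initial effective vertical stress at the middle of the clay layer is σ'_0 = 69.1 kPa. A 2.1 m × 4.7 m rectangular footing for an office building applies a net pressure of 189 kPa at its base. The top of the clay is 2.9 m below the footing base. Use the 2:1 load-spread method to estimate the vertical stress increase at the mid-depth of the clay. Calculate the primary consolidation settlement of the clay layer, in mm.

S_c ≈ 141 mm

Mid-depth of clay below the footing base: z = 2.9 + 7.5/2 = 6.65 m.
Stress increase at mid-clay by the 2:1 spreading method:
Δσ = qBL/((B+z)(L+z)) = 189×2.1×4.7/((2.1+6.65)(4.7+6.65)) = 18.783 kPa
Final effective stress: σ'_f = σ'_0 + Δσ = 69.1 + 18.783 = 87.883 kPa.
Normally consolidated clay, so the full stress increment lies on the virgin compression line:
S_c = C_c·H/(1+e₀)·log₁₀(σ'_f/σ'_0) = 0.41×7.5/(1+1.28)×log₁₀(87.883/69.1)
    = 1.3487 × 0.10443 = 0.1408 m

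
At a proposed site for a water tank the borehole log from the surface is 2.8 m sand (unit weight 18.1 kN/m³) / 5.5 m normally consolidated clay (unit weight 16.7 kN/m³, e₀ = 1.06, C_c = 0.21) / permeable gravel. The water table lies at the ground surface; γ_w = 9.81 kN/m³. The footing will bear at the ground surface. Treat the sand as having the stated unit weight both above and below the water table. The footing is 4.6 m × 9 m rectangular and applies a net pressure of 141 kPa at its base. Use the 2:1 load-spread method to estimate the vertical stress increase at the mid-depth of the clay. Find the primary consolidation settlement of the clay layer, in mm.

Mid-depth of clay below the ground surface: z = 2.8 + 5.5/2 = 5.55 m.
Total vertical stress at mid-clay: σ_v = 18.1×2.8 + 16.7×2.75 = 96.605 kPa.
Pore pressure: u = 9.81×(5.55 − 0) = 54.446 kPa.
Initial effective stress: σ'_0 = σ_v − u = 96.605 − 54.446 = 42.159 kPa.
Stress increase at mid-clay by the 2:1 spreading method:
Δσ = qBL/((B+z)(L+z)) = 141×4.6×9/((4.6+5.55)(9+5.55)) = 39.527 kPa
Final effective stress: σ'_f = σ'_0 + Δσ = 42.159 + 39.527 = 81.686 kPa.
Normally consolidated clay, so the full stress increment lies on the virgin compression line:
S_c = C_c·H/(1+e₀)·log₁₀(σ'_f/σ'_0) = 0.21×5.5/(1+1.06)×log₁₀(81.686/42.159)
    = 0.56068 × 0.28726 = 0.1611 m

S_c ≈ 161 mm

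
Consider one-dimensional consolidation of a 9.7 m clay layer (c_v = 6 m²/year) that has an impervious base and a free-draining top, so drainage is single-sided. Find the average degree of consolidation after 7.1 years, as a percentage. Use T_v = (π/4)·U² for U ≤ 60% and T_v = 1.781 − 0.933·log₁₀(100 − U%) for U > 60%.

Drainage path length: H_d = H = 9.7 m (single drainage).
T_v = c_v·t/H_d² = 6×7.1/9.7² = 0.45276.
T_v = 0.45276 corresponds to the U > 60% branch:
U = 1 − 10^((1.781 − T_v)/0.933)/100 = 0.7348

U ≈ 73.5 %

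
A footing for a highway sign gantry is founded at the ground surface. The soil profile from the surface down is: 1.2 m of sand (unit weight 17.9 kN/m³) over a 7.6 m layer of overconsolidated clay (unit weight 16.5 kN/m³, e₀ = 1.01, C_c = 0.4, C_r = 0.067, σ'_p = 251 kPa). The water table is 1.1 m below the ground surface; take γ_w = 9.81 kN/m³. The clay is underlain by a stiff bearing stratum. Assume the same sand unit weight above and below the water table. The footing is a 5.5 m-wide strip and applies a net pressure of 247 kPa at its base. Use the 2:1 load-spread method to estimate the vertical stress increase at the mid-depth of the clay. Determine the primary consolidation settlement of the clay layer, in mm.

S_c ≈ 147 mm

Mid-depth of clay below the ground surface: z = 1.2 + 7.6/2 = 5 m.
Total vertical stress at mid-clay: σ_v = 17.9×1.2 + 16.5×3.8 = 84.18 kPa.
Pore pressure: u = 9.81×(5 − 1.1) = 38.259 kPa.
Initial effective stress: σ'_0 = σ_v − u = 84.18 − 38.259 = 45.921 kPa.
Stress increase at mid-clay by the 2:1 spreading method:
Δσ = qB/(B+z) = 247×5.5/(5.5+5) = 129.38 kPa
Final effective stress: σ'_f = 45.921 + 129.38 = 175.3 kPa.
σ'_f = 175.3 ≤ σ'_p = 251 kPa, so the clay remains overconsolidated and only the recompression index applies:
S_c = C_r·H/(1+e₀)·log₁₀(σ'_f/σ'_0) = 0.067×7.6/2.01×log₁₀(175.3/45.921)
    = 0.25333 × 0.58177 = 0.1474 m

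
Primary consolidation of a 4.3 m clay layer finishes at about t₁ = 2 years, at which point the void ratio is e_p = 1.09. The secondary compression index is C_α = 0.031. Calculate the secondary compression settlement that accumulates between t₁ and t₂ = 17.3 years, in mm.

S_s ≈ 59.8 mm

Secondary compression: S_s = C_α·H/(1+e_p)·log₁₀(t₂/t₁)
S_s = 0.031×4.3/(1+1.09)×log₁₀(17.3/2)
    = 0.06378 × 0.937 = 0.05976 m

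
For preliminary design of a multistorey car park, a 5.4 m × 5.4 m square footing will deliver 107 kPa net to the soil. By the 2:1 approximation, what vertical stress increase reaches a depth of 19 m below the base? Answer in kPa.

By the 2:1 method the load spreads at 1 horizontal : 2 vertical, so at depth z the loaded area has grown by z in each plan dimension:
Δσ = qBL/((B+z)(L+z)) = 107×5.4×5.4/((5.4+19)(5.4+19)) = 5.2407 kPa

Δσ_z ≈ 5.24 kPa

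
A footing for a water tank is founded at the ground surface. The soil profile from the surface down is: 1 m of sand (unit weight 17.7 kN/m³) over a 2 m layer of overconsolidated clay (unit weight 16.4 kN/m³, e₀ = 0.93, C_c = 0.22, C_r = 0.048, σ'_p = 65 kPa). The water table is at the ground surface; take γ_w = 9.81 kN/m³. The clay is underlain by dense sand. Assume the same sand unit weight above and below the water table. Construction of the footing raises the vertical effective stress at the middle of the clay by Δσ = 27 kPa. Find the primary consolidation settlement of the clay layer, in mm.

S_c ≈ 22.7 mm

Mid-depth of clay below the ground surface: z = 1 + 2/2 = 2 m.
Total vertical stress at mid-clay: σ_v = 17.7×1 + 16.4×1 = 34.1 kPa.
Pore pressure: u = 9.81×(2 − 0) = 19.62 kPa.
Initial effective stress: σ'_0 = σ_v − u = 34.1 − 19.62 = 14.48 kPa.
Final effective stress: σ'_f = 14.48 + 27 = 41.48 kPa.
σ'_f = 41.48 ≤ σ'_p = 65 kPa, so the clay remains overconsolidated and only the recompression index applies:
S_c = C_r·H/(1+e₀)·log₁₀(σ'_f/σ'_0) = 0.048×2/1.93×log₁₀(41.48/14.48)
    = 0.049742 × 0.45707 = 0.02274 m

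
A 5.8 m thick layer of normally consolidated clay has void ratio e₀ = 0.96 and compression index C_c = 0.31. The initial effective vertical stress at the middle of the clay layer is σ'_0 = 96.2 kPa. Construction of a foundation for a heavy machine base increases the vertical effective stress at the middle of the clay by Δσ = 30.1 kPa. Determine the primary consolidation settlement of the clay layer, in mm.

S_c ≈ 108 mm

Final effective stress: σ'_f = σ'_0 + Δσ = 96.2 + 30.1 = 126.3 kPa.
Normally consolidated clay, so the full stress increment lies on the virgin compression line:
S_c = C_c·H/(1+e₀)·log₁₀(σ'_f/σ'_0) = 0.31×5.8/(1+0.96)×log₁₀(126.3/96.2)
    = 0.91735 × 0.11823 = 0.1085 m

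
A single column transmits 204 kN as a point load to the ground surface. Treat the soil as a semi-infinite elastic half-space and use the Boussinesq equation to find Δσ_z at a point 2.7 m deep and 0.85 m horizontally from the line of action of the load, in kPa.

Δσ_z ≈ 10.5 kPa

Boussinesq vertical stress below a point load on an elastic half-space:
Δσ_z = 3P/(2πz²) · [1 + (r/z)²]^(−5/2)
r/z = 0.85/2.7 = 0.31481; [1+(r/z)²]^(−5/2) = 0.78958.
Δσ_z = 3×204/(2π×2.7²) × 0.78958 = 13.361 × 0.78958 = 10.55 kPa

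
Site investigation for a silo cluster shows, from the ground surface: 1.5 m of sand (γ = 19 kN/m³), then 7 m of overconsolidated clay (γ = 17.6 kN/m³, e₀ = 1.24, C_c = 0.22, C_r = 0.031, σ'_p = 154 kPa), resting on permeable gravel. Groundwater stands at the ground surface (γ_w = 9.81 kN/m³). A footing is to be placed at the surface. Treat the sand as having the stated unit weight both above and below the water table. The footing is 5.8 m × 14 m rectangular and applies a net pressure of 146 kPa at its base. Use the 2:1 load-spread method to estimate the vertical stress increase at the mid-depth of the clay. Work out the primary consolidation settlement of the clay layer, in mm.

Mid-depth of clay below the ground surface: z = 1.5 + 7/2 = 5 m.
Total vertical stress at mid-clay: σ_v = 19×1.5 + 17.6×3.5 = 90.1 kPa.
Pore pressure: u = 9.81×(5 − 0) = 49.05 kPa.
Initial effective stress: σ'_0 = σ_v − u = 90.1 − 49.05 = 41.05 kPa.
Stress increase at mid-clay by the 2:1 spreading method:
Δσ = qBL/((B+z)(L+z)) = 146×5.8×14/((5.8+5)(14+5)) = 57.774 kPa
Final effective stress: σ'_f = 41.05 + 57.774 = 98.824 kPa.
σ'_f = 98.824 ≤ σ'_p = 154 kPa, so the clay remains overconsolidated and only the recompression index applies:
S_c = C_r·H/(1+e₀)·log₁₀(σ'_f/σ'_0) = 0.031×7/2.24×log₁₀(98.824/41.05)
    = 0.096875 × 0.38155 = 0.03696 m

S_c ≈ 37 mm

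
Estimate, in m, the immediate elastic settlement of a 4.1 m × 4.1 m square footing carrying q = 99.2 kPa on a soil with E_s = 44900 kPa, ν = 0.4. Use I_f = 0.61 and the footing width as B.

Immediate (elastic) settlement: S_e = q·B·(1−ν²)/E_s · I_f.
S_e = 99.2 × 4.1 × (1 − 0.4²) / 44900 × 0.61
    = 99.2 × 4.1 × 0.84 / 44900 × 0.61
    = 0.004641 m

S_e ≈ 0.00464 m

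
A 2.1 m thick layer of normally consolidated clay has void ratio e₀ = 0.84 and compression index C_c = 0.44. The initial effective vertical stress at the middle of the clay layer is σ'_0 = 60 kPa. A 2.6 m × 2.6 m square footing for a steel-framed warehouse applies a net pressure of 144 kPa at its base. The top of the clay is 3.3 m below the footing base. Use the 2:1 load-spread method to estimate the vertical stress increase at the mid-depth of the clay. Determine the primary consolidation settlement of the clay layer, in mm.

Mid-depth of clay below the footing base: z = 3.3 + 2.1/2 = 4.35 m.
Stress increase at mid-clay by the 2:1 spreading method:
Δσ = qBL/((B+z)(L+z)) = 144×2.6×2.6/((2.6+4.35)(2.6+4.35)) = 20.153 kPa
Final effective stress: σ'_f = σ'_0 + Δσ = 60 + 20.153 = 80.153 kPa.
Normally consolidated clay, so the full stress increment lies on the virgin compression line:
S_c = C_c·H/(1+e₀)·log₁₀(σ'_f/σ'_0) = 0.44×2.1/(1+0.84)×log₁₀(80.153/60)
    = 0.50217 × 0.12577 = 0.06316 m

S_c ≈ 63.2 mm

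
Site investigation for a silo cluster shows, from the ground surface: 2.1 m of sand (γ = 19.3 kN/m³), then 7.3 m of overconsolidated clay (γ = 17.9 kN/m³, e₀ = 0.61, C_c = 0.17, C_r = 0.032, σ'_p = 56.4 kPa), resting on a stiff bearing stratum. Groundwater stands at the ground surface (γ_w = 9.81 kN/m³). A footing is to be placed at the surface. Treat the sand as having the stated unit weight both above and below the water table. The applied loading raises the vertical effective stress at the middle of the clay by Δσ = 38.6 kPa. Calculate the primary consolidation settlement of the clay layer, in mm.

S_c ≈ 157 mm

Mid-depth of clay below the ground surface: z = 2.1 + 7.3/2 = 5.75 m.
Total vertical stress at mid-clay: σ_v = 19.3×2.1 + 17.9×3.65 = 105.86 kPa.
Pore pressure: u = 9.81×(5.75 − 0) = 56.408 kPa.
Initial effective stress: σ'_0 = σ_v − u = 105.86 − 56.408 = 49.452 kPa.
Final effective stress: σ'_f = 49.452 + 38.6 = 88.052 kPa.
σ'_f = 88.052 > σ'_p = 56.4 kPa, so the stress path crosses the preconsolidation pressure — recompression up to σ'_p, then virgin compression beyond:
S_c = H/(1+e₀)·[C_r·log₁₀(σ'_p/σ'_0) + C_c·log₁₀(σ'_f/σ'_p)]
    = 7.3/1.61 × [0.032×log₁₀(56.4/49.452) + 0.17×log₁₀(88.052/56.4)]
    = 4.5342 × [0.001827 + 0.032888] = 0.1574 m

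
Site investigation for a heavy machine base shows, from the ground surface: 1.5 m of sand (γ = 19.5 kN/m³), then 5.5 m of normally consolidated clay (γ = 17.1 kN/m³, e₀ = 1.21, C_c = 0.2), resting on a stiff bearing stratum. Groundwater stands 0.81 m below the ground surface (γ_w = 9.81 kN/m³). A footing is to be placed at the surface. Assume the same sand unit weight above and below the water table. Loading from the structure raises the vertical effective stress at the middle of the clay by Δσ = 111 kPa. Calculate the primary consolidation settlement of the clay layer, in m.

Mid-depth of clay below the ground surface: z = 1.5 + 5.5/2 = 4.25 m.
Total vertical stress at mid-clay: σ_v = 19.5×1.5 + 17.1×2.75 = 76.275 kPa.
Pore pressure: u = 9.81×(4.25 − 0.81) = 33.746 kPa.
Initial effective stress: σ'_0 = σ_v − u = 76.275 − 33.746 = 42.529 kPa.
Final effective stress: σ'_f = σ'_0 + Δσ = 42.529 + 111 = 153.53 kPa.
Normally consolidated clay, so the full stress increment lies on the virgin compression line:
S_c = C_c·H/(1+e₀)·log₁₀(σ'_f/σ'_0) = 0.2×5.5/(1+1.21)×log₁₀(153.53/42.529)
    = 0.49774 × 0.55751 = 0.2775 m

S_c ≈ 0.277 m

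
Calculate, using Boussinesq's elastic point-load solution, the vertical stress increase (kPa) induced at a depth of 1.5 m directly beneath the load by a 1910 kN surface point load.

Boussinesq vertical stress below a point load on an elastic half-space:
Δσ_z = 3P/(2πz²) · [1 + (r/z)²]^(−5/2)
r/z = 0/1.5 = 0; [1+(r/z)²]^(−5/2) = 1.
Δσ_z = 3×1910/(2π×1.5²) × 1 = 405.31 × 1 = 405.3 kPa

Δσ_z ≈ 405 kPa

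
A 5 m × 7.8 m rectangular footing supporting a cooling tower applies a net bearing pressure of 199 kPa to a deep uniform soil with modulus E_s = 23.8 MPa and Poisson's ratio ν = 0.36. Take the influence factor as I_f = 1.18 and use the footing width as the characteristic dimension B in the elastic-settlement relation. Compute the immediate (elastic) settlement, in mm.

S_e ≈ 42.9 mm

Immediate (elastic) settlement: S_e = q·B·(1−ν²)/E_s · I_f.
E_s = 23.8 MPa = 23800 kPa.
S_e = 199 × 5 × (1 − 0.36²) / 23800 × 1.18
    = 199 × 5 × 0.8704 / 23800 × 1.18
    = 0.04294 m = 42.94 mm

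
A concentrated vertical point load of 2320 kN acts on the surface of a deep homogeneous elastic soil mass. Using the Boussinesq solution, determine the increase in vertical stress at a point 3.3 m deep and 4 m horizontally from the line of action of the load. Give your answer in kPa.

Boussinesq vertical stress below a point load on an elastic half-space:
Δσ_z = 3P/(2πz²) · [1 + (r/z)²]^(−5/2)
r/z = 4/3.3 = 1.2121; [1+(r/z)²]^(−5/2) = 0.10437.
Δσ_z = 3×2320/(2π×3.3²) × 0.10437 = 101.72 × 0.10437 = 10.62 kPa

Δσ_z ≈ 10.6 kPa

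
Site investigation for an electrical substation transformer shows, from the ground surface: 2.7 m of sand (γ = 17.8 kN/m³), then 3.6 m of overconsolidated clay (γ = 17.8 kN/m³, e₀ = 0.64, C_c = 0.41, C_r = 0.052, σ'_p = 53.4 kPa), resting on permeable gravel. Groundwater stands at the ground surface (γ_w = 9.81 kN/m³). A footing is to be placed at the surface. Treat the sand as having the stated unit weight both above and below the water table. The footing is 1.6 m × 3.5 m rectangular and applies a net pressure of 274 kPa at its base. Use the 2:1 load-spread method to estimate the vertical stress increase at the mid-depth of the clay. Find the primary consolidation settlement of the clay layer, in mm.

S_c ≈ 111 mm

Mid-depth of clay below the ground surface: z = 2.7 + 3.6/2 = 4.5 m.
Total vertical stress at mid-clay: σ_v = 17.8×2.7 + 17.8×1.8 = 80.1 kPa.
Pore pressure: u = 9.81×(4.5 − 0) = 44.145 kPa.
Initial effective stress: σ'_0 = σ_v − u = 80.1 − 44.145 = 35.955 kPa.
Stress increase at mid-clay by the 2:1 spreading method:
Δσ = qBL/((B+z)(L+z)) = 274×1.6×3.5/((1.6+4.5)(3.5+4.5)) = 31.443 kPa
Final effective stress: σ'_f = 35.955 + 31.443 = 67.398 kPa.
σ'_f = 67.398 > σ'_p = 53.4 kPa, so the stress path crosses the preconsolidation pressure — recompression up to σ'_p, then virgin compression beyond:
S_c = H/(1+e₀)·[C_r·log₁₀(σ'_p/σ'_0) + C_c·log₁₀(σ'_f/σ'_p)]
    = 3.6/1.64 × [0.052×log₁₀(53.4/35.955) + 0.41×log₁₀(67.398/53.4)]
    = 2.1951 × [0.0089327 + 0.041453] = 0.1106 m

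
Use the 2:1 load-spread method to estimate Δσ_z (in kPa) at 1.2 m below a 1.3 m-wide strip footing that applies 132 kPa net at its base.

By the 2:1 method the load spreads at 1 horizontal : 2 vertical, so at depth z the loaded area has grown by z in each plan dimension:
Δσ = qB/(B+z) = 132×1.3/(1.3+1.2) = 68.64 kPa

Δσ_z ≈ 68.6 kPa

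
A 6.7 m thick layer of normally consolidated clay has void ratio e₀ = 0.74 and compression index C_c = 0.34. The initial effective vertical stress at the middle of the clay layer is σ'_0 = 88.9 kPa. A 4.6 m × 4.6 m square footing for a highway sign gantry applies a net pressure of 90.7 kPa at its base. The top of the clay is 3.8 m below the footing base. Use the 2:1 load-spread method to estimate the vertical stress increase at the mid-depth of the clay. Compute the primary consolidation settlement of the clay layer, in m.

Mid-depth of clay below the footing base: z = 3.8 + 6.7/2 = 7.15 m.
Stress increase at mid-clay by the 2:1 spreading method:
Δσ = qBL/((B+z)(L+z)) = 90.7×4.6×4.6/((4.6+7.15)(4.6+7.15)) = 13.901 kPa
Final effective stress: σ'_f = σ'_0 + Δσ = 88.9 + 13.901 = 102.8 kPa.
Normally consolidated clay, so the full stress increment lies on the virgin compression line:
S_c = C_c·H/(1+e₀)·log₁₀(σ'_f/σ'_0) = 0.34×6.7/(1+0.74)×log₁₀(102.8/88.9)
    = 1.3092 × 0.063091 = 0.0826 m

S_c ≈ 0.0826 m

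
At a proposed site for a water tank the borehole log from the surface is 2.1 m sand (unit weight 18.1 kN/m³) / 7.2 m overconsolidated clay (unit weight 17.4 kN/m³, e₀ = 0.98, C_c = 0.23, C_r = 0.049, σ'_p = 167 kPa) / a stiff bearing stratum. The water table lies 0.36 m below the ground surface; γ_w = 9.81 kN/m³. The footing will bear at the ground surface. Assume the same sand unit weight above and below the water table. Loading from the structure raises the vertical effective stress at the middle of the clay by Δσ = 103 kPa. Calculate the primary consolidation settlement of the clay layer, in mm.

S_c ≈ 88.4 mm

Mid-depth of clay below the ground surface: z = 2.1 + 7.2/2 = 5.7 m.
Total vertical stress at mid-clay: σ_v = 18.1×2.1 + 17.4×3.6 = 100.65 kPa.
Pore pressure: u = 9.81×(5.7 − 0.36) = 52.385 kPa.
Initial effective stress: σ'_0 = σ_v − u = 100.65 − 52.385 = 48.265 kPa.
Final effective stress: σ'_f = 48.265 + 103 = 151.26 kPa.
σ'_f = 151.26 ≤ σ'_p = 167 kPa, so the clay remains overconsolidated and only the recompression index applies:
S_c = C_r·H/(1+e₀)·log₁₀(σ'_f/σ'_0) = 0.049×7.2/1.98×log₁₀(151.26/48.265)
    = 0.17818 × 0.49609 = 0.0884 m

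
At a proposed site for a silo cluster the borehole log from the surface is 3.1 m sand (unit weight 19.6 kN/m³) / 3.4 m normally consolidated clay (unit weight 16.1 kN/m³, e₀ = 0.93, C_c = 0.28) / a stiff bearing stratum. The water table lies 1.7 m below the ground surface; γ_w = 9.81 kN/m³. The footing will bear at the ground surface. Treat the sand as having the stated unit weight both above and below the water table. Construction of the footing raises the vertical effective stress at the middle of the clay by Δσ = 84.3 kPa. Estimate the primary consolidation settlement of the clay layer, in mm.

S_c ≈ 193 mm

Mid-depth of clay below the ground surface: z = 3.1 + 3.4/2 = 4.8 m.
Total vertical stress at mid-clay: σ_v = 19.6×3.1 + 16.1×1.7 = 88.13 kPa.
Pore pressure: u = 9.81×(4.8 − 1.7) = 30.411 kPa.
Initial effective stress: σ'_0 = σ_v − u = 88.13 − 30.411 = 57.719 kPa.
Final effective stress: σ'_f = σ'_0 + Δσ = 57.719 + 84.3 = 142.02 kPa.
Normally consolidated clay, so the full stress increment lies on the virgin compression line:
S_c = C_c·H/(1+e₀)·log₁₀(σ'_f/σ'_0) = 0.28×3.4/(1+0.93)×log₁₀(142.02/57.719)
    = 0.49326 × 0.39103 = 0.1929 m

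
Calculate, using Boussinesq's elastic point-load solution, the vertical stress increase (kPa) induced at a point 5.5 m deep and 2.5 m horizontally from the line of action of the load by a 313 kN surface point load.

Boussinesq vertical stress below a point load on an elastic half-space:
Δσ_z = 3P/(2πz²) · [1 + (r/z)²]^(−5/2)
r/z = 2.5/5.5 = 0.45455; [1+(r/z)²]^(−5/2) = 0.62529.
Δσ_z = 3×313/(2π×5.5²) × 0.62529 = 4.9404 × 0.62529 = 3.089 kPa

Δσ_z ≈ 3.09 kPa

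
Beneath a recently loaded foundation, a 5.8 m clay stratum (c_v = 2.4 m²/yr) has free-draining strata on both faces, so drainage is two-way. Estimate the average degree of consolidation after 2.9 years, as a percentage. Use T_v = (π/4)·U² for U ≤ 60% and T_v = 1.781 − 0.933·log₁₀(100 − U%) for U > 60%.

U ≈ 89.5 %

Drainage path length: H_d = H/2 = 2.9 m (double drainage).
T_v = c_v·t/H_d² = 2.4×2.9/2.9² = 0.82759.
T_v = 0.82759 corresponds to the U > 60% branch:
U = 1 − 10^((1.781 − T_v)/0.933)/100 = 0.8948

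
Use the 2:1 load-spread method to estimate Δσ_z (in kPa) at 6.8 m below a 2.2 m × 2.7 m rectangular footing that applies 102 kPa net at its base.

Δσ_z ≈ 7.09 kPa

By the 2:1 method the load spreads at 1 horizontal : 2 vertical, so at depth z the loaded area has grown by z in each plan dimension:
Δσ = qBL/((B+z)(L+z)) = 102×2.2×2.7/((2.2+6.8)(2.7+6.8)) = 7.0863 kPa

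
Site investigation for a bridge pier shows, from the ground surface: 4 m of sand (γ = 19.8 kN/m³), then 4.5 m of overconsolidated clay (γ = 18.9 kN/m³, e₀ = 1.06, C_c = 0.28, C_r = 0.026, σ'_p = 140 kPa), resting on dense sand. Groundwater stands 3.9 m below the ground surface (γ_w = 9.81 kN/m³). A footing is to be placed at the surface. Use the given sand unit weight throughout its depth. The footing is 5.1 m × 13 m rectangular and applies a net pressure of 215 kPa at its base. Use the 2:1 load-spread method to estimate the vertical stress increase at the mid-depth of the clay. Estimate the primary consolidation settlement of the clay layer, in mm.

S_c ≈ 50.5 mm

Mid-depth of clay below the ground surface: z = 4 + 4.5/2 = 6.25 m.
Total vertical stress at mid-clay: σ_v = 19.8×4 + 18.9×2.25 = 121.72 kPa.
Pore pressure: u = 9.81×(6.25 − 3.9) = 23.054 kPa.
Initial effective stress: σ'_0 = σ_v − u = 121.72 − 23.054 = 98.666 kPa.
Stress increase at mid-clay by the 2:1 spreading method:
Δσ = qBL/((B+z)(L+z)) = 215×5.1×13/((5.1+6.25)(13+6.25)) = 65.242 kPa
Final effective stress: σ'_f = 98.666 + 65.242 = 163.91 kPa.
σ'_f = 163.91 > σ'_p = 140 kPa, so the stress path crosses the preconsolidation pressure — recompression up to σ'_p, then virgin compression beyond:
S_c = H/(1+e₀)·[C_r·log₁₀(σ'_p/σ'_0) + C_c·log₁₀(σ'_f/σ'_p)]
    = 4.5/2.06 × [0.026×log₁₀(140/98.666) + 0.28×log₁₀(163.91/140)]
    = 2.1845 × [0.003951 + 0.019174] = 0.05052 m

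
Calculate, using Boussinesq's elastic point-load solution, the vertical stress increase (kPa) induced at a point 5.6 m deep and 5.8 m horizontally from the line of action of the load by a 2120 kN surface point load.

Boussinesq vertical stress below a point load on an elastic half-space:
Δσ_z = 3P/(2πz²) · [1 + (r/z)²]^(−5/2)
r/z = 5.8/5.6 = 1.0357; [1+(r/z)²]^(−5/2) = 0.16168.
Δσ_z = 3×2120/(2π×5.6²) × 0.16168 = 32.278 × 0.16168 = 5.219 kPa

Δσ_z ≈ 5.22 kPa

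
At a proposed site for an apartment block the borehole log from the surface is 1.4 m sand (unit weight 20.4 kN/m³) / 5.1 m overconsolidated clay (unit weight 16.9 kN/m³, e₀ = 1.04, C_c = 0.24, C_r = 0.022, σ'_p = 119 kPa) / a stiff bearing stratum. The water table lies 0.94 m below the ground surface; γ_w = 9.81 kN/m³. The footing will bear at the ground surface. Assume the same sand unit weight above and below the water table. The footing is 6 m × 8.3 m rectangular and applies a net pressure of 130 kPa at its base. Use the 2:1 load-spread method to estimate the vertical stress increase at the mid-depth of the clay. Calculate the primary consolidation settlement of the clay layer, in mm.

S_c ≈ 19.5 mm

Mid-depth of clay below the ground surface: z = 1.4 + 5.1/2 = 3.95 m.
Total vertical stress at mid-clay: σ_v = 20.4×1.4 + 16.9×2.55 = 71.655 kPa.
Pore pressure: u = 9.81×(3.95 − 0.94) = 29.528 kPa.
Initial effective stress: σ'_0 = σ_v − u = 71.655 − 29.528 = 42.127 kPa.
Stress increase at mid-clay by the 2:1 spreading method:
Δσ = qBL/((B+z)(L+z)) = 130×6×8.3/((6+3.95)(8.3+3.95)) = 53.115 kPa
Final effective stress: σ'_f = 42.127 + 53.115 = 95.242 kPa.
σ'_f = 95.242 ≤ σ'_p = 119 kPa, so the clay remains overconsolidated and only the recompression index applies:
S_c = C_r·H/(1+e₀)·log₁₀(σ'_f/σ'_0) = 0.022×5.1/2.04×log₁₀(95.242/42.127)
    = 0.055 × 0.35427 = 0.01948 m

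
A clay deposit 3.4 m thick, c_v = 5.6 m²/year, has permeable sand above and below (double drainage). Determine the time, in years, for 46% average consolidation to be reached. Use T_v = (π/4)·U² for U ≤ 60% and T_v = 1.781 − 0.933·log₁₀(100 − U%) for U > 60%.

Drainage path length: H_d = H/2 = 1.7 m (double drainage).
U ≤ 60%: T_v = (π/4)·U² = (π/4)×0.46² = 0.16619.
t = T_v·H_d²/c_v = 0.16619×1.7²/5.6 = 0.08577 years.

t ≈ 0.0858 years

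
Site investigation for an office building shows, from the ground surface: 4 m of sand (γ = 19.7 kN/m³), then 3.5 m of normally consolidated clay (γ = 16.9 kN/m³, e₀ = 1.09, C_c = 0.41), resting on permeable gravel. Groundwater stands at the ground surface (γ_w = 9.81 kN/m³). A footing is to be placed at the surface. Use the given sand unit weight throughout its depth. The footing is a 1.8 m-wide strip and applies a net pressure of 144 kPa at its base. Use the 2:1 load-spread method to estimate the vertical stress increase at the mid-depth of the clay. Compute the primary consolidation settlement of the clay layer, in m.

S_c ≈ 0.151 m

Mid-depth of clay below the ground surface: z = 4 + 3.5/2 = 5.75 m.
Total vertical stress at mid-clay: σ_v = 19.7×4 + 16.9×1.75 = 108.38 kPa.
Pore pressure: u = 9.81×(5.75 − 0) = 56.408 kPa.
Initial effective stress: σ'_0 = σ_v − u = 108.38 − 56.408 = 51.972 kPa.
Stress increase at mid-clay by the 2:1 spreading method:
Δσ = qB/(B+z) = 144×1.8/(1.8+5.75) = 34.331 kPa
Final effective stress: σ'_f = σ'_0 + Δσ = 51.972 + 34.331 = 86.303 kPa.
Normally consolidated clay, so the full stress increment lies on the virgin compression line:
S_c = C_c·H/(1+e₀)·log₁₀(σ'_f/σ'_0) = 0.41×3.5/(1+1.09)×log₁₀(86.303/51.972)
    = 0.6866 × 0.22026 = 0.1512 m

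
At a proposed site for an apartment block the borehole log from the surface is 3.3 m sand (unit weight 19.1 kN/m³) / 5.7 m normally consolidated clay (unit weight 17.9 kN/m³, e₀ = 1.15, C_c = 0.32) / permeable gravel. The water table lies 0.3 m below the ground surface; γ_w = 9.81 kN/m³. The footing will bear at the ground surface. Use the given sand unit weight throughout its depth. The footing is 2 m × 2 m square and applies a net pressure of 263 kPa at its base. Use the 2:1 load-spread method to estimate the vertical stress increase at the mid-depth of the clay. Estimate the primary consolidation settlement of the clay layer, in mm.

S_c ≈ 90.8 mm

Mid-depth of clay below the ground surface: z = 3.3 + 5.7/2 = 6.15 m.
Total vertical stress at mid-clay: σ_v = 19.1×3.3 + 17.9×2.85 = 114.05 kPa.
Pore pressure: u = 9.81×(6.15 − 0.3) = 57.389 kPa.
Initial effective stress: σ'_0 = σ_v − u = 114.05 − 57.389 = 56.661 kPa.
Stress increase at mid-clay by the 2:1 spreading method:
Δσ = qBL/((B+z)(L+z)) = 263×2×2/((2+6.15)(2+6.15)) = 15.838 kPa
Final effective stress: σ'_f = σ'_0 + Δσ = 56.661 + 15.838 = 72.499 kPa.
Normally consolidated clay, so the full stress increment lies on the virgin compression line:
S_c = C_c·H/(1+e₀)·log₁₀(σ'_f/σ'_0) = 0.32×5.7/(1+1.15)×log₁₀(72.499/56.661)
    = 0.84837 × 0.10705 = 0.09082 m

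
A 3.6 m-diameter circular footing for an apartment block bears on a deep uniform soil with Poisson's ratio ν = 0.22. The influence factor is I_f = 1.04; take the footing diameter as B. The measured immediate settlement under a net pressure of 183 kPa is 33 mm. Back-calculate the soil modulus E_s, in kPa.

S_e = q·B·(1−ν²)/E_s · I_f  ⇒  E_s = q·B·(1−ν²)·I_f / S_e.
E_s = 183 × 3.6 × 0.9516 × 1.04 / 0.033 = 19760 kPa

E_s ≈ 19800 kPa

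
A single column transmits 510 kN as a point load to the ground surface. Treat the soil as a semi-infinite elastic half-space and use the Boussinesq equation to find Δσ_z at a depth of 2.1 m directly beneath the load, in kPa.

Δσ_z ≈ 55.2 kPa

Boussinesq vertical stress below a point load on an elastic half-space:
Δσ_z = 3P/(2πz²) · [1 + (r/z)²]^(−5/2)
r/z = 0/2.1 = 0; [1+(r/z)²]^(−5/2) = 1.
Δσ_z = 3×510/(2π×2.1²) × 1 = 55.217 × 1 = 55.22 kPa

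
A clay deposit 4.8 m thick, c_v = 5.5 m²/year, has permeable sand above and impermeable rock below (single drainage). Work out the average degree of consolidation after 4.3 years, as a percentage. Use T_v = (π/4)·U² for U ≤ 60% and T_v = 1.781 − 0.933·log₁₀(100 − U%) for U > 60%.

U ≈ 93.6 %

Drainage path length: H_d = H = 4.8 m (single drainage).
T_v = c_v·t/H_d² = 5.5×4.3/4.8² = 1.0265.
T_v = 1.0265 corresponds to the U > 60% branch:
U = 1 − 10^((1.781 − T_v)/0.933)/100 = 0.9356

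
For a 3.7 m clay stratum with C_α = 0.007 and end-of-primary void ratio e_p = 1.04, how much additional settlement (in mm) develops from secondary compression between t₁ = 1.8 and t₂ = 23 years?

S_s ≈ 14 mm

Secondary compression: S_s = C_α·H/(1+e_p)·log₁₀(t₂/t₁)
S_s = 0.007×3.7/(1+1.04)×log₁₀(23/1.8)
    = 0.0127 × 1.106 = 0.01405 m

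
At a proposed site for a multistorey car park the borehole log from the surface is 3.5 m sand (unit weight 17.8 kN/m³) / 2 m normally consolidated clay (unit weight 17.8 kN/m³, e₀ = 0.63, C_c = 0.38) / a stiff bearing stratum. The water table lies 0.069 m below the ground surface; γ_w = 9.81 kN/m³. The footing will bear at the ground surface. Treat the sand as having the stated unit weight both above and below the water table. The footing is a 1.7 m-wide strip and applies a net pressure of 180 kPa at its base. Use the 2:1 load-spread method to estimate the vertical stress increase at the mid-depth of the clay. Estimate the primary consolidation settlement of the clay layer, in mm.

Mid-depth of clay below the ground surface: z = 3.5 + 2/2 = 4.5 m.
Total vertical stress at mid-clay: σ_v = 17.8×3.5 + 17.8×1 = 80.1 kPa.
Pore pressure: u = 9.81×(4.5 − 0.069) = 43.468 kPa.
Initial effective stress: σ'_0 = σ_v − u = 80.1 − 43.468 = 36.632 kPa.
Stress increase at mid-clay by the 2:1 spreading method:
Δσ = qB/(B+z) = 180×1.7/(1.7+4.5) = 49.355 kPa
Final effective stress: σ'_f = σ'_0 + Δσ = 36.632 + 49.355 = 85.987 kPa.
Normally consolidated clay, so the full stress increment lies on the virgin compression line:
S_c = C_c·H/(1+e₀)·log₁₀(σ'_f/σ'_0) = 0.38×2/(1+0.63)×log₁₀(85.987/36.632)
    = 0.46626 × 0.37057 = 0.1728 m

S_c ≈ 173 mm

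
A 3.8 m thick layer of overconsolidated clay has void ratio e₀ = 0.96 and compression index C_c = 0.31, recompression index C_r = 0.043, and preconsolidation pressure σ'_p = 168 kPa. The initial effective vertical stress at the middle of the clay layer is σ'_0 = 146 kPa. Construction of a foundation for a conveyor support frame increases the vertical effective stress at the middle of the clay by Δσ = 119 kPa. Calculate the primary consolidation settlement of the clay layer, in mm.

S_c ≈ 124 mm

Final effective stress: σ'_f = 146 + 119 = 265 kPa.
σ'_f = 265 > σ'_p = 168 kPa, so the stress path crosses the preconsolidation pressure — recompression up to σ'_p, then virgin compression beyond:
S_c = H/(1+e₀)·[C_r·log₁₀(σ'_p/σ'_0) + C_c·log₁₀(σ'_f/σ'_p)]
    = 3.8/1.96 × [0.043×log₁₀(168/146) + 0.31×log₁₀(265/168)]
    = 1.9388 × [0.0026211 + 0.06136] = 0.124 m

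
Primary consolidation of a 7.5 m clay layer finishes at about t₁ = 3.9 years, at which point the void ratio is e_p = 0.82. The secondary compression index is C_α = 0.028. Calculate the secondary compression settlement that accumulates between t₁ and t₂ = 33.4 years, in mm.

S_s ≈ 108 mm

Secondary compression: S_s = C_α·H/(1+e_p)·log₁₀(t₂/t₁)
S_s = 0.028×7.5/(1+0.82)×log₁₀(33.4/3.9)
    = 0.1154 × 0.9327 = 0.1076 m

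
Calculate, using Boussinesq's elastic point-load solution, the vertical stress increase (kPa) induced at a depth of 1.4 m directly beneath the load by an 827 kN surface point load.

Δσ_z ≈ 201 kPa

Boussinesq vertical stress below a point load on an elastic half-space:
Δσ_z = 3P/(2πz²) · [1 + (r/z)²]^(−5/2)
r/z = 0/1.4 = 0; [1+(r/z)²]^(−5/2) = 1.
Δσ_z = 3×827/(2π×1.4²) × 1 = 201.46 × 1 = 201.5 kPa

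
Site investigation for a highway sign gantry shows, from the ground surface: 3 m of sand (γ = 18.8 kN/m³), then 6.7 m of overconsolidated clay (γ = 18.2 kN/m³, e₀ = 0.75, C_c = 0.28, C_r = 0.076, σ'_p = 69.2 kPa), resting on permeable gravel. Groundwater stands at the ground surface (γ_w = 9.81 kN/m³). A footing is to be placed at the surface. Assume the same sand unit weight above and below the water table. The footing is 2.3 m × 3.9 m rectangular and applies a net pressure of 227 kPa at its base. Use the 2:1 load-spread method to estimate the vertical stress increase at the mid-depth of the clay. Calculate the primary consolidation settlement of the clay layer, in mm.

Mid-depth of clay below the ground surface: z = 3 + 6.7/2 = 6.35 m.
Total vertical stress at mid-clay: σ_v = 18.8×3 + 18.2×3.35 = 117.37 kPa.
Pore pressure: u = 9.81×(6.35 − 0) = 62.294 kPa.
Initial effective stress: σ'_0 = σ_v − u = 117.37 − 62.294 = 55.076 kPa.
Stress increase at mid-clay by the 2:1 spreading method:
Δσ = qBL/((B+z)(L+z)) = 227×2.3×3.9/((2.3+6.35)(3.9+6.35)) = 22.966 kPa
Final effective stress: σ'_f = 55.076 + 22.966 = 78.042 kPa.
σ'_f = 78.042 > σ'_p = 69.2 kPa, so the stress path crosses the preconsolidation pressure — recompression up to σ'_p, then virgin compression beyond:
S_c = H/(1+e₀)·[C_r·log₁₀(σ'_p/σ'_0) + C_c·log₁₀(σ'_f/σ'_p)]
    = 6.7/1.75 × [0.076×log₁₀(69.2/55.076) + 0.28×log₁₀(78.042/69.2)]
    = 3.8286 × [0.0075349 + 0.014622] = 0.08483 m

S_c ≈ 84.8 mm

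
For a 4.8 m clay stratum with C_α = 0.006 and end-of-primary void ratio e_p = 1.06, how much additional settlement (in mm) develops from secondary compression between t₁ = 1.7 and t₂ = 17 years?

Secondary compression: S_s = C_α·H/(1+e_p)·log₁₀(t₂/t₁)
S_s = 0.006×4.8/(1+1.06)×log₁₀(17/1.7)
    = 0.01398 × 1 = 0.01398 m

S_s ≈ 14 mm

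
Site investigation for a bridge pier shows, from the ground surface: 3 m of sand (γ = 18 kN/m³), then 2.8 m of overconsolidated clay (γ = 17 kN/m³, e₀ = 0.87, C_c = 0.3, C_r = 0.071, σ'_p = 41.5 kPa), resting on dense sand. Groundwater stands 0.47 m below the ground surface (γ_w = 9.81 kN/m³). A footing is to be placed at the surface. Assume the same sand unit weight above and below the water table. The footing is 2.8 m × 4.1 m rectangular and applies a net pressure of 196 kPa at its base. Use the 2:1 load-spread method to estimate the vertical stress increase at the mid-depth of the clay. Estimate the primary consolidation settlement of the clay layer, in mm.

S_c ≈ 121 mm

Mid-depth of clay below the ground surface: z = 3 + 2.8/2 = 4.4 m.
Total vertical stress at mid-clay: σ_v = 18×3 + 17×1.4 = 77.8 kPa.
Pore pressure: u = 9.81×(4.4 − 0.47) = 38.553 kPa.
Initial effective stress: σ'_0 = σ_v − u = 77.8 − 38.553 = 39.247 kPa.
Stress increase at mid-clay by the 2:1 spreading method:
Δσ = qBL/((B+z)(L+z)) = 196×2.8×4.1/((2.8+4.4)(4.1+4.4)) = 36.766 kPa
Final effective stress: σ'_f = 39.247 + 36.766 = 76.013 kPa.
σ'_f = 76.013 > σ'_p = 41.5 kPa, so the stress path crosses the preconsolidation pressure — recompression up to σ'_p, then virgin compression beyond:
S_c = H/(1+e₀)·[C_r·log₁₀(σ'_p/σ'_0) + C_c·log₁₀(σ'_f/σ'_p)]
    = 2.8/1.87 × [0.071×log₁₀(41.5/39.247) + 0.3×log₁₀(76.013/41.5)]
    = 1.4973 × [0.0017212 + 0.078852] = 0.1206 m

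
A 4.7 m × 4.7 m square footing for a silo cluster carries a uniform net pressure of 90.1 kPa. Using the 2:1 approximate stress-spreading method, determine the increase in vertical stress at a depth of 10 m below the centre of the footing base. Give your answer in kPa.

By the 2:1 method the load spreads at 1 horizontal : 2 vertical, so at depth z the loaded area has grown by z in each plan dimension:
Δσ = qBL/((B+z)(L+z)) = 90.1×4.7×4.7/((4.7+10)(4.7+10)) = 9.2106 kPa

Δσ_z ≈ 9.21 kPa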